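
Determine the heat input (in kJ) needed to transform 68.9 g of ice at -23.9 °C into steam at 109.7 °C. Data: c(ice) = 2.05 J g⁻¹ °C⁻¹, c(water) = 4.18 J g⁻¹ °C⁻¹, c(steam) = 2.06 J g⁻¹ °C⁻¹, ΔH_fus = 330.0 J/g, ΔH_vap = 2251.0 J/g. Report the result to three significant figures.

q = 211 kJ

q1 (heat ice -23.9→0.0 °C): 68.9 × 2.05 × 23.9 = 3376 J
q2 (melt at 0 °C): 68.9 × 330.0 = 22737 J
q3 (heat water 0.0→100.0 °C): 68.9 × 4.18 × 100.0 = 28800 J
q4 (vaporize at 100 °C): 68.9 × 2251.0 = 155094 J
q5 (heat steam 100.0→109.7 °C): 68.9 × 2.06 × 9.7 = 1377 J
Total: 3376 + 22737 + 28800 + 155094 + 1377 = 211384 J = 211 kJ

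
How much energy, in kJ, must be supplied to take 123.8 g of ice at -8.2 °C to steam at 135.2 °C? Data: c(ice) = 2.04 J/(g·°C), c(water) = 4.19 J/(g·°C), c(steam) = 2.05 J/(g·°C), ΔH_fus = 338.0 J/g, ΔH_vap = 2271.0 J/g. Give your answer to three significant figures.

q1 (heat ice -8.2→0.0 °C): 123.8 × 2.04 × 8.2 = 2071 J
q2 (melt at 0 °C): 123.8 × 338.0 = 41844 J
q3 (heat water 0.0→100.0 °C): 123.8 × 4.19 × 100.0 = 51872 J
q4 (vaporize at 100 °C): 123.8 × 2271.0 = 281150 J
q5 (heat steam 100.0→135.2 °C): 123.8 × 2.05 × 35.2 = 8933 J
Total: 2071 + 41844 + 51872 + 281150 + 8933 = 385870 J = 386 kJ

q = 386 kJ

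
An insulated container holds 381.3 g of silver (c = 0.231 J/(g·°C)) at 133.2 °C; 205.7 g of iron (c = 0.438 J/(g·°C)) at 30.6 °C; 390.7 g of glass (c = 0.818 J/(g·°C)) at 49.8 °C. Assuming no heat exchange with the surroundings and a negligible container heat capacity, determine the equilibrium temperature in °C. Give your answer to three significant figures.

T_f = 61.1 °C

Σ mᵢcᵢ(T − Tᵢ) = 0  ⇒  T = Σ mᵢcᵢTᵢ / Σ mᵢcᵢ
Σ mᵢcᵢ = 381.3×0.231 + 205.7×0.438 + 390.7×0.818 = 497.7695
Σ mᵢcᵢTᵢ = 88.0803×133.2 + 90.0966×30.6 + 319.5926×49.8 = 30405
T = 30405 / 497.7695 = 61.08 °C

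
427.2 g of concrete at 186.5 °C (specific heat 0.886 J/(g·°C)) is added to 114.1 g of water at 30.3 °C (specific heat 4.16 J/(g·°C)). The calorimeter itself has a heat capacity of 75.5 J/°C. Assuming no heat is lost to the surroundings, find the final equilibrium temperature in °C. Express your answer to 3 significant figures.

Heat lost by concrete = heat gained by water + calorimeter.
(427.2)(0.886)(186.5 − T) = [(114.1)(4.16) + 75.5](T − 30.3)
378.4992 (186.5 − T) = 550.156 (T − 30.3)
70590 − 378.4992 T = 550.156 T − 16670
87260 = 928.6552 T
T = 93.96 °C

T_f = 94.0 °C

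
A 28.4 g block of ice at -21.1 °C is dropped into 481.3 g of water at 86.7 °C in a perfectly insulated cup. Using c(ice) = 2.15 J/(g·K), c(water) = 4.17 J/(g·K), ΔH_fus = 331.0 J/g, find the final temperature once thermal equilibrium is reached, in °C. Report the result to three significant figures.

T_f = 76.8 °C

Heat to bring ice to 0 °C and melt it: q₁ = 28.4×2.15×21.1 + 28.4×331.0 = 10689 J
Heat the water can supply cooling to 0 °C: 481.3×4.17×86.7 = 174009 J > q₁, so all ice melts.
Energy balance: 481.3×4.17×(86.7 − T) = 10689 + 28.4×4.17×(T − 0)
2007.021(86.7 − T) = 10689 + 118.428 T
174009 − 10689 = 2125.449 T
T = 163320 / 2125.449 = 76.84 °C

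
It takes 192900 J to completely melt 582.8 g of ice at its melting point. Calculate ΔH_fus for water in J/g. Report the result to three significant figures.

ΔH_fus = q / m = 192900 / 582.8 = 331 J/g

ΔH_fus = 331 J/g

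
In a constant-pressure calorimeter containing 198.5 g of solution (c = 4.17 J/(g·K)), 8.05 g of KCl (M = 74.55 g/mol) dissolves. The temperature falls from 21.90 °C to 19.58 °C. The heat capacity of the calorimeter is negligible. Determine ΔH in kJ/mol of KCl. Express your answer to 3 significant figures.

|ΔT| = |19.58 − 21.90| = 2.32 °C
|q_surr| = (198.5 × 4.17) × 2.32 = 827.745 × 2.32 = 1920 J
n(KCl) = 8.05 / 74.55 = 0.1080 mol
Temperature fell, so q_rxn = +|q_surr| = 1.920 kJ
ΔH = q_rxn / n = 17.78 kJ/mol

ΔH = 17.8 kJ/mol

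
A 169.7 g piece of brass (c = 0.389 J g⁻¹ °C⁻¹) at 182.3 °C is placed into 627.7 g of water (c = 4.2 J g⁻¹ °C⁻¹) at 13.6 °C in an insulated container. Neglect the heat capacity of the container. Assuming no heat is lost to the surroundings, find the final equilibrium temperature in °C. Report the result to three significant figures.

Heat lost by brass = heat gained by water.
(169.7)(0.389)(182.3 − T) = (627.7)(4.2)(T − 13.6)
66.0133 (182.3 − T) = 2636.34 (T − 13.6)
12034 − 66.0133 T = 2636.34 T − 35854
47888 = 2702.3533 T
T = 17.72 °C

T_f = 17.7 °C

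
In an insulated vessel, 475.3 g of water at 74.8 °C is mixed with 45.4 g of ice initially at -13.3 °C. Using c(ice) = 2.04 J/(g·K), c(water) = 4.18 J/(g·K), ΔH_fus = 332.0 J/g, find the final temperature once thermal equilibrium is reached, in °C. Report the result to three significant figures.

T_f = 60.8 °C

Heat to bring ice to 0 °C and melt it: q₁ = 45.4×2.04×13.3 + 45.4×332.0 = 16305 J
Heat the water can supply cooling to 0 °C: 475.3×4.18×74.8 = 148609 J > q₁, so all ice melts.
Energy balance: 475.3×4.18×(74.8 − T) = 16305 + 45.4×4.18×(T − 0)
1986.754(74.8 − T) = 16305 + 189.772 T
148609 − 16305 = 2176.526 T
T = 132304 / 2176.526 = 60.79 °C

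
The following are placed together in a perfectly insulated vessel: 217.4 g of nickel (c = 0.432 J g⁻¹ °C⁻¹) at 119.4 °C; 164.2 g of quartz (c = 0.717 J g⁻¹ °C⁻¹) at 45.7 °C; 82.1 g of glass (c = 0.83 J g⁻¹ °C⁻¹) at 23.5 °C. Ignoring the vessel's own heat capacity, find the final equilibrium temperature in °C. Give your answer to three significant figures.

T_f = 65.0 °C

Σ mᵢcᵢ(T − Tᵢ) = 0  ⇒  T = Σ mᵢcᵢTᵢ / Σ mᵢcᵢ
Σ mᵢcᵢ = 217.4×0.432 + 164.2×0.717 + 82.1×0.83 = 279.7912
Σ mᵢcᵢTᵢ = 93.9168×119.4 + 117.7314×45.7 + 68.143×23.5 = 18195
T = 18195 / 279.7912 = 65.03 °C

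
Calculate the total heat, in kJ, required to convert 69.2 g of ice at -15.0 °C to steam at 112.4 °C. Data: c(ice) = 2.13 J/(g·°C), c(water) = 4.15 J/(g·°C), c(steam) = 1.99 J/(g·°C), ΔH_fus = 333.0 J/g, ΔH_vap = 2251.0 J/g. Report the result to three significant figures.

q = 211 kJ

q1 (heat ice -15.0→0.0 °C): 69.2 × 2.13 × 15.0 = 2211 J
q2 (melt at 0 °C): 69.2 × 333.0 = 23044 J
q3 (heat water 0.0→100.0 °C): 69.2 × 4.15 × 100.0 = 28718 J
q4 (vaporize at 100 °C): 69.2 × 2251.0 = 155769 J
q5 (heat steam 100.0→112.4 °C): 69.2 × 1.99 × 12.4 = 1708 J
Total: 2211 + 23044 + 28718 + 155769 + 1708 = 211450 J = 211 kJ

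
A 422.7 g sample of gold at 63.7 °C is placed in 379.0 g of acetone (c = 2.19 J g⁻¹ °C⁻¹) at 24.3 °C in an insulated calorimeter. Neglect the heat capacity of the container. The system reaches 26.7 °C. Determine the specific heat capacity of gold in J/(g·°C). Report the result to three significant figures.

q_gained = (379.0 × 2.19) × (26.7 − 24.3) = 1992 J
q_lost = 422.7 × c × (63.7 − 26.7) = 15639.9 c
Set equal: c = 1992 / 15639.9 = 0.127 J/(g·°C)

c = 0.127 J/(g·°C)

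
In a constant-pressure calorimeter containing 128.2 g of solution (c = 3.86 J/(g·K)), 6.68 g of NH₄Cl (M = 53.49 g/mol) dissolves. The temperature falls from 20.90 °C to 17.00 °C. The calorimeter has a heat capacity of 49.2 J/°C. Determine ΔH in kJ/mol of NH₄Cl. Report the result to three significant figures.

ΔH = 17.0 kJ/mol

|ΔT| = |17.00 − 20.90| = 3.90 °C
|q_surr| = (128.2 × 3.86 + 49.2) × 3.90 = 544.052 × 3.90 = 2122 J
n(NH₄Cl) = 6.68 / 53.49 = 0.1249 mol
Temperature fell, so q_rxn = +|q_surr| = 2.122 kJ
ΔH = q_rxn / n = 16.99 kJ/mol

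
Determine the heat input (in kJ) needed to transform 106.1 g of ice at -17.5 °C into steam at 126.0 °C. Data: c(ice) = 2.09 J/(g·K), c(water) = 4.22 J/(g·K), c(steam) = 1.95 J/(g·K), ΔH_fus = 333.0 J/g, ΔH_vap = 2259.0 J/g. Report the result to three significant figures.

q = 329 kJ

q1 (heat ice -17.5→0.0 °C): 106.1 × 2.09 × 17.5 = 3881 J
q2 (melt at 0 °C): 106.1 × 333.0 = 35331 J
q3 (heat water 0.0→100.0 °C): 106.1 × 4.22 × 100.0 = 44774 J
q4 (vaporize at 100 °C): 106.1 × 2259.0 = 239680 J
q5 (heat steam 100.0→126.0 °C): 106.1 × 1.95 × 26.0 = 5379 J
Total: 3881 + 35331 + 44774 + 239680 + 5379 = 329045 J = 329 kJ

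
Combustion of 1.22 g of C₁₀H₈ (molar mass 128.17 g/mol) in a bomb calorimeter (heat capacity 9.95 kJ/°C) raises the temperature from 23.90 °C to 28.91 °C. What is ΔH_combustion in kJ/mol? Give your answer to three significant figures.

ΔH = -5240 kJ/mol

ΔT = 28.91 − 23.90 = 5.01 °C
q_cal = C_cal × ΔT = 9.95 × 5.01 = 49.8495 kJ
n = 1.22 / 128.17 = 0.009519 mol
q_rxn = −q_cal = -49.8495 kJ
ΔH = -49.8495 / 0.009519 = -5237 kJ/mol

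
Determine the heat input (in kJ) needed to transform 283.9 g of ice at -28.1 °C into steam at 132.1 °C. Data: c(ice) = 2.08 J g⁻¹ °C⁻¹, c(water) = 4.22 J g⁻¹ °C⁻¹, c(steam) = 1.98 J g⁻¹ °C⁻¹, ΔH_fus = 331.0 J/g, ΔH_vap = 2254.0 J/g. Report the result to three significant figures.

q1 (heat ice -28.1→0.0 °C): 283.9 × 2.08 × 28.1 = 16593 J
q2 (melt at 0 °C): 283.9 × 331.0 = 93971 J
q3 (heat water 0.0→100.0 °C): 283.9 × 4.22 × 100.0 = 119806 J
q4 (vaporize at 100 °C): 283.9 × 2254.0 = 639911 J
q5 (heat steam 100.0→132.1 °C): 283.9 × 1.98 × 32.1 = 18044 J
Total: 16593 + 93971 + 119806 + 639911 + 18044 = 888325 J = 888 kJ

q = 888 kJ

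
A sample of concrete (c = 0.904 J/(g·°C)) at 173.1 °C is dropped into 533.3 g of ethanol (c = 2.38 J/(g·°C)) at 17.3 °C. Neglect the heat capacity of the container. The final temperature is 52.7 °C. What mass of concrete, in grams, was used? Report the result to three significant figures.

m = 413 g

q_gained = (533.3 × 2.38) × (52.7 − 17.3) = 44930 J
q_lost = m × 0.904 × (173.1 − 52.7) = 108.8416 m
m = 44930 / 108.8416 = 413 g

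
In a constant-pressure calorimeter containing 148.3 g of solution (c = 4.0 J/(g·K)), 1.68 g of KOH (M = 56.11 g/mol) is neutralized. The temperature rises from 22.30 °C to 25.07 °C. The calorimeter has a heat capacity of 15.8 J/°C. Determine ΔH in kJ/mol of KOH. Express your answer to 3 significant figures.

|ΔT| = |25.07 − 22.30| = 2.77 °C
|q_surr| = (148.3 × 4.0 + 15.8) × 2.77 = 609.0 × 2.77 = 1687 J
n(KOH) = 1.68 / 56.11 = 0.02994 mol
Temperature rose, so q_rxn = −|q_surr| = -1.687 kJ
ΔH = q_rxn / n = -56.346 kJ/mol

ΔH = -56.3 kJ/mol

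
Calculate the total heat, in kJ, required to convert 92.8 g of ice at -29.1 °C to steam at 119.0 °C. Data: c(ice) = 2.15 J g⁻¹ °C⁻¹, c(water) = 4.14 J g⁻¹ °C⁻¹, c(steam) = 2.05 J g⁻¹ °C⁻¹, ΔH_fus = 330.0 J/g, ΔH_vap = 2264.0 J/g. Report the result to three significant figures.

q1 (heat ice -29.1→0.0 °C): 92.8 × 2.15 × 29.1 = 5806 J
q2 (melt at 0 °C): 92.8 × 330.0 = 30624 J
q3 (heat water 0.0→100.0 °C): 92.8 × 4.14 × 100.0 = 38419 J
q4 (vaporize at 100 °C): 92.8 × 2264.0 = 210099 J
q5 (heat steam 100.0→119.0 °C): 92.8 × 2.05 × 19.0 = 3615 J
Total: 5806 + 30624 + 38419 + 210099 + 3615 = 288563 J = 289 kJ

q = 289 kJ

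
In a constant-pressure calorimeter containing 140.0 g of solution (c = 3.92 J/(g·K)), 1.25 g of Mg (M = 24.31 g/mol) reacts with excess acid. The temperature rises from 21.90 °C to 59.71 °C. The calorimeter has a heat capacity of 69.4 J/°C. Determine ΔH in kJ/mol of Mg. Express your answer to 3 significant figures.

ΔH = -455 kJ/mol

|ΔT| = |59.71 − 21.90| = 37.81 °C
|q_surr| = (140.0 × 3.92 + 69.4) × 37.81 = 618.2 × 37.81 = 23374 J
n(Mg) = 1.25 / 24.31 = 0.051419 mol
Temperature rose, so q_rxn = −|q_surr| = -23.374 kJ
ΔH = q_rxn / n = -454.6 kJ/mol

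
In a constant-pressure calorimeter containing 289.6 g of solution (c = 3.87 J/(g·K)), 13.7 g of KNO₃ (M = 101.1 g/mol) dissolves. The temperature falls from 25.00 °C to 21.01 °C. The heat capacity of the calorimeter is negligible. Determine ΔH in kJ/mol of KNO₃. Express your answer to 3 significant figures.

ΔH = 33.0 kJ/mol

|ΔT| = |21.01 − 25.00| = 3.99 °C
|q_surr| = (289.6 × 3.87) × 3.99 = 1120.752 × 3.99 = 4472 J
n(KNO₃) = 13.7 / 101.1 = 0.1355 mol
Temperature fell, so q_rxn = +|q_surr| = 4.472 kJ
ΔH = q_rxn / n = 33.00 kJ/mol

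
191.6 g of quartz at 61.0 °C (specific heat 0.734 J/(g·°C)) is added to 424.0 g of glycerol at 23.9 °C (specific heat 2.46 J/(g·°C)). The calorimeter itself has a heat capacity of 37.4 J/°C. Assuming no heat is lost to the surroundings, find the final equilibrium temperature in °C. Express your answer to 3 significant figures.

Heat lost by quartz = heat gained by glycerol + calorimeter.
(191.6)(0.734)(61.0 − T) = [(424.0)(2.46) + 37.4](T − 23.9)
140.6344 (61.0 − T) = 1080.44 (T − 23.9)
8578.7 − 140.6344 T = 1080.44 T − 25823
34401.7 = 1221.0744 T
T = 28.17 °C

T_f = 28.2 °C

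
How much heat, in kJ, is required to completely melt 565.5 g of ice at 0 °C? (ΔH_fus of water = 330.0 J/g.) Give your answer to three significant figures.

q = 187 kJ

q = m × ΔH_fus = 565.5 × 330.0 = 186600 J = 187 kJ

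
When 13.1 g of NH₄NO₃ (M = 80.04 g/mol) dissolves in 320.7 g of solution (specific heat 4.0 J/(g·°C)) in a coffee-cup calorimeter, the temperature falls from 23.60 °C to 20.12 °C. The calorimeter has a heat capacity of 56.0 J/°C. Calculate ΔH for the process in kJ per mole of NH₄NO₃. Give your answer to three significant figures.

ΔH = 28.5 kJ/mol

|ΔT| = |20.12 − 23.60| = 3.48 °C
|q_surr| = (320.7 × 4.0 + 56.0) × 3.48 = 1338.8 × 3.48 = 4659 J
n(NH₄NO₃) = 13.1 / 80.04 = 0.1637 mol
Temperature fell, so q_rxn = +|q_surr| = 4.659 kJ
ΔH = q_rxn / n = 28.46 kJ/mol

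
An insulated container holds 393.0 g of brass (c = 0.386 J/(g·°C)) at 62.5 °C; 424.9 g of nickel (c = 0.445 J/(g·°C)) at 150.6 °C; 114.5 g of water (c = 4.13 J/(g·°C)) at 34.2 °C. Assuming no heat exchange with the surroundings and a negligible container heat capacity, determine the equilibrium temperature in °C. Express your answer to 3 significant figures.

T_f = 66.5 °C

Σ mᵢcᵢ(T − Tᵢ) = 0  ⇒  T = Σ mᵢcᵢTᵢ / Σ mᵢcᵢ
Σ mᵢcᵢ = 393.0×0.386 + 424.9×0.445 + 114.5×4.13 = 813.6635
Σ mᵢcᵢTᵢ = 151.698×62.5 + 189.0805×150.6 + 472.885×34.2 = 54129
T = 54129 / 813.6635 = 66.53 °C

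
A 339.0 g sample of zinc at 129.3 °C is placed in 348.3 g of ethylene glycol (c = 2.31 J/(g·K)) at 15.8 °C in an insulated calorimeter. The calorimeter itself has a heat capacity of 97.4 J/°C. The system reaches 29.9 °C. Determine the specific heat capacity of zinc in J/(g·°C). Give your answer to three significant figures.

c = 0.377 J/(g·°C)

q_gained = (348.3 × 2.31 + 97.4) × (29.9 − 15.8) = 12720 J
q_lost = 339.0 × c × (129.3 − 29.9) = 33696.6 c
Set equal: c = 12720 / 33696.6 = 0.377 J/(g·°C)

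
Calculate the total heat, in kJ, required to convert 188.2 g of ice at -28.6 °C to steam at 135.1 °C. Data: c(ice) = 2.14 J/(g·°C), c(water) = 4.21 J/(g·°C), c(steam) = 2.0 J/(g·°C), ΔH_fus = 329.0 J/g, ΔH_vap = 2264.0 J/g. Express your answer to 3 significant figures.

q1 (heat ice -28.6→0.0 °C): 188.2 × 2.14 × 28.6 = 11519 J
q2 (melt at 0 °C): 188.2 × 329.0 = 61918 J
q3 (heat water 0.0→100.0 °C): 188.2 × 4.21 × 100.0 = 79232 J
q4 (vaporize at 100 °C): 188.2 × 2264.0 = 426085 J
q5 (heat steam 100.0→135.1 °C): 188.2 × 2.0 × 35.1 = 13212 J
Total: 11519 + 61918 + 79232 + 426085 + 13212 = 591966 J = 592 kJ

q = 592 kJ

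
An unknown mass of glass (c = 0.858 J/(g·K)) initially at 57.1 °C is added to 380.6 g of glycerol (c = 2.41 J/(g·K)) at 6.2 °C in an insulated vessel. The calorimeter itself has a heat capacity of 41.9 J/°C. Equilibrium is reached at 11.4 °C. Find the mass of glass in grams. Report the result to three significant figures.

m = 127 g

q_gained = (380.6 × 2.41 + 41.9) × (11.4 − 6.2) = 4988 J
q_lost = m × 0.858 × (57.1 − 11.4) = 39.2106 m
m = 4988 / 39.2106 = 127 g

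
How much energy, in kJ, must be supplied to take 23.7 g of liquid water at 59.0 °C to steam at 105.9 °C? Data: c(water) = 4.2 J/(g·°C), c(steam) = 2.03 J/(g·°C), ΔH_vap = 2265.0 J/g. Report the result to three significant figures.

q1 (heat water 59.0→100.0 °C): 23.7 × 4.2 × 41.0 = 4081 J
q2 (vaporize at 100 °C): 23.7 × 2265.0 = 53681 J
q3 (heat steam 100.0→105.9 °C): 23.7 × 2.03 × 5.9 = 284 J
Total: 4081 + 53681 + 284 = 58046 J = 58.0 kJ

q = 58.0 kJ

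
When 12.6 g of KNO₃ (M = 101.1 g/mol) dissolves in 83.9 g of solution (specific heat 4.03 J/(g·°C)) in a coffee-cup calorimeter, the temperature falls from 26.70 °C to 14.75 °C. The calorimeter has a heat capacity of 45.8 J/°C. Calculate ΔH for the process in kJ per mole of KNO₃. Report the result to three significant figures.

|ΔT| = |14.75 − 26.70| = 11.95 °C
|q_surr| = (83.9 × 4.03 + 45.8) × 11.95 = 383.917 × 11.95 = 4588 J
n(KNO₃) = 12.6 / 101.1 = 0.1246 mol
Temperature fell, so q_rxn = +|q_surr| = 4.588 kJ
ΔH = q_rxn / n = 36.82 kJ/mol

ΔH = 36.8 kJ/mol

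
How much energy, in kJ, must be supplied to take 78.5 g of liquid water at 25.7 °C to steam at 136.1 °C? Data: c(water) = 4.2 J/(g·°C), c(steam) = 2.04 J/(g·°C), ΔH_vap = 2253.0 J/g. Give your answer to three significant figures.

q1 (heat water 25.7→100.0 °C): 78.5 × 4.2 × 74.3 = 24497 J
q2 (vaporize at 100 °C): 78.5 × 2253.0 = 176861 J
q3 (heat steam 100.0→136.1 °C): 78.5 × 2.04 × 36.1 = 5781 J
Total: 24497 + 176861 + 5781 = 207139 J = 207 kJ

q = 207 kJ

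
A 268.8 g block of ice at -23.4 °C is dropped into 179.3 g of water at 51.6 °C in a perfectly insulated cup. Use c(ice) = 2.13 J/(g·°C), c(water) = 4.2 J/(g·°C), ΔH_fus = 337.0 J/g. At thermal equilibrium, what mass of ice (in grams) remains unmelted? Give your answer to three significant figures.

m_ice remaining = 193 g

Heat to warm all ice to 0 °C: 268.8×2.13×23.4 = 13398 J
Heat released by water cooling to 0 °C: 179.3×4.2×51.6 = 38858 J
38858 J < 13398 + 268.8×337.0 = 103983.6 J, so not all ice melts; final T = 0 °C.
Heat left for melting: 38858 − 13398 = 25460 J
Mass melted = 25460 / 337.0 = 75.55 g
Ice remaining = 268.8 − 75.55 = 193.25 g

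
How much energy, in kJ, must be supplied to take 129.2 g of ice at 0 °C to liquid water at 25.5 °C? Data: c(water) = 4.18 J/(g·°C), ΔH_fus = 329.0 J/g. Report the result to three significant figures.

q1 (melt at 0 °C): 129.2 × 329.0 = 42507 J
q2 (heat water 0.0→25.5 °C): 129.2 × 4.18 × 25.5 = 13771 J
Total: 42507 + 13771 = 56278 J = 56.3 kJ

q = 56.3 kJ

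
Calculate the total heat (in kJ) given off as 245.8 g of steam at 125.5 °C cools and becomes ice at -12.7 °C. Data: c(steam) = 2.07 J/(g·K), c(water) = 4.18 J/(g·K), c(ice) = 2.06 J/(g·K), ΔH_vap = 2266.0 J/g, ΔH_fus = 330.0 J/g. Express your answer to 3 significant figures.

q = 760 kJ

q1 (cool steam 125.5→100 °C): 245.8 × 2.07 × 25.5 = 12975 J
q2 (condense at 100 °C): 245.8 × 2266.0 = 556983 J
q3 (cool water 100→0 °C): 245.8 × 4.18 × 100.0 = 102744 J
q4 (freeze at 0 °C): 245.8 × 330.0 = 81114 J
q5 (cool ice 0→-12.7 °C): 245.8 × 2.06 × 12.7 = 6431 J
Total: 12975 + 556983 + 102744 + 81114 + 6431 = 760247 J = 760 kJ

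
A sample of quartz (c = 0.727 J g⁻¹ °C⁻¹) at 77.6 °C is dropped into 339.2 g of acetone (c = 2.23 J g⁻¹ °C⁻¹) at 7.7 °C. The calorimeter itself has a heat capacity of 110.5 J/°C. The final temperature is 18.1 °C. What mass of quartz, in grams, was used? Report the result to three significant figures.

m = 208 g

q_gained = (339.2 × 2.23 + 110.5) × (18.1 − 7.7) = 9016 J
q_lost = m × 0.727 × (77.6 − 18.1) = 43.2565 m
m = 9016 / 43.2565 = 208 g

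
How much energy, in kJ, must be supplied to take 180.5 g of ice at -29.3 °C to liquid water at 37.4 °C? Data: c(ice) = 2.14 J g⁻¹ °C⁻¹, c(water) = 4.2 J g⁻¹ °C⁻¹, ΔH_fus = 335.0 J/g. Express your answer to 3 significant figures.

q1 (heat ice -29.3→0.0 °C): 180.5 × 2.14 × 29.3 = 11318 J
q2 (melt at 0 °C): 180.5 × 335.0 = 60468 J
q3 (heat water 0.0→37.4 °C): 180.5 × 4.2 × 37.4 = 28353 J
Total: 11318 + 60468 + 28353 = 100139 J = 100 kJ

q = 100 kJ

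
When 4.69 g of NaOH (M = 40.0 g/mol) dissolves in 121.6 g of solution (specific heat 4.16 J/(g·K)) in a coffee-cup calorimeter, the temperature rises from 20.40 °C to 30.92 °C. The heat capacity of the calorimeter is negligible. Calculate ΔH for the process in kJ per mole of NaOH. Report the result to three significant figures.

|ΔT| = |30.92 − 20.40| = 10.52 °C
|q_surr| = (121.6 × 4.16) × 10.52 = 505.856 × 10.52 = 5322 J
n(NaOH) = 4.69 / 40.0 = 0.1173 mol
Temperature rose, so q_rxn = −|q_surr| = -5.322 kJ
ΔH = q_rxn / n = -45.37 kJ/mol

ΔH = -45.4 kJ/mol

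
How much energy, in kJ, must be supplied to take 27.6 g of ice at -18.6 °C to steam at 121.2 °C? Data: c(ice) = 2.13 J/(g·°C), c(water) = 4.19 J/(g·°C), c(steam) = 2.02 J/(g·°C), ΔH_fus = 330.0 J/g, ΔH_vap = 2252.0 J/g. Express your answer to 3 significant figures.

q = 85.1 kJ

q1 (heat ice -18.6→0.0 °C): 27.6 × 2.13 × 18.6 = 1093 J
q2 (melt at 0 °C): 27.6 × 330.0 = 9108 J
q3 (heat water 0.0→100.0 °C): 27.6 × 4.19 × 100.0 = 11564 J
q4 (vaporize at 100 °C): 27.6 × 2252.0 = 62155 J
q5 (heat steam 100.0→121.2 °C): 27.6 × 2.02 × 21.2 = 1182 J
Total: 1093 + 9108 + 11564 + 62155 + 1182 = 85102 J = 85.1 kJ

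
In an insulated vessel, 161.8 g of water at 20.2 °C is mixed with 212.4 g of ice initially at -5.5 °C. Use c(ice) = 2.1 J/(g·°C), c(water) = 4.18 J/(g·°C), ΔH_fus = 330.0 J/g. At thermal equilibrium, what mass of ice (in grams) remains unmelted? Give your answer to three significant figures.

Heat to warm all ice to 0 °C: 212.4×2.1×5.5 = 2453.2 J
Heat released by water cooling to 0 °C: 161.8×4.18×20.2 = 13662 J
13662 J < 2453.2 + 212.4×330.0 = 72545.2 J, so not all ice melts; final T = 0 °C.
Heat left for melting: 13662 − 2453.2 = 11208.8 J
Mass melted = 11208.8 / 330.0 = 33.97 g
Ice remaining = 212.4 − 33.97 = 178.43 g

m_ice remaining = 178 g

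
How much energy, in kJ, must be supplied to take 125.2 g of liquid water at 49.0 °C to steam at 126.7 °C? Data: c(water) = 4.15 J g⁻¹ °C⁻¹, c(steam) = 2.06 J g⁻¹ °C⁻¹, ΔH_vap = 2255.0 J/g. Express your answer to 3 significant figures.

q1 (heat water 49.0→100.0 °C): 125.2 × 4.15 × 51.0 = 26499 J
q2 (vaporize at 100 °C): 125.2 × 2255.0 = 282326 J
q3 (heat steam 100.0→126.7 °C): 125.2 × 2.06 × 26.7 = 6886 J
Total: 26499 + 282326 + 6886 = 315711 J = 316 kJ

q = 316 kJ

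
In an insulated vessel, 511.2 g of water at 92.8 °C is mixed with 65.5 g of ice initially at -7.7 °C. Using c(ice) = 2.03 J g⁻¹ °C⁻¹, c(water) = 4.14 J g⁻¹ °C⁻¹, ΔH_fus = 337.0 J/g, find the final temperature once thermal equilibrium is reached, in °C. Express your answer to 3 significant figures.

T_f = 72.6 °C

Heat to bring ice to 0 °C and melt it: q₁ = 65.5×2.03×7.7 + 65.5×337.0 = 23097 J
Heat the water can supply cooling to 0 °C: 511.2×4.14×92.8 = 196399 J > q₁, so all ice melts.
Energy balance: 511.2×4.14×(92.8 − T) = 23097 + 65.5×4.14×(T − 0)
2116.368(92.8 − T) = 23097 + 271.17 T
196399 − 23097 = 2387.538 T
T = 173302 / 2387.538 = 72.59 °C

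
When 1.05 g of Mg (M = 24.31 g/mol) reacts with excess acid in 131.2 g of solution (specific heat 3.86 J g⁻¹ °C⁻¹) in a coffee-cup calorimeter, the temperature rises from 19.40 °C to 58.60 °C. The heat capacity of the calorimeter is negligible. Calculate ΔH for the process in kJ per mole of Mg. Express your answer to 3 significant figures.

|ΔT| = |58.60 − 19.40| = 39.20 °C
|q_surr| = (131.2 × 3.86) × 39.20 = 506.432 × 39.20 = 19850 J
n(Mg) = 1.05 / 24.31 = 0.04319 mol
Temperature rose, so q_rxn = −|q_surr| = -19.85 kJ
ΔH = q_rxn / n = -459.6 kJ/mol

ΔH = -460 kJ/mol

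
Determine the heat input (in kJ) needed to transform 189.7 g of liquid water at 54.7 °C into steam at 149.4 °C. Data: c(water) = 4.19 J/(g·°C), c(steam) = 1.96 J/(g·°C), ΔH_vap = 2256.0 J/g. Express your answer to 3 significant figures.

q = 482 kJ

q1 (heat water 54.7→100.0 °C): 189.7 × 4.19 × 45.3 = 36006 J
q2 (vaporize at 100 °C): 189.7 × 2256.0 = 427963 J
q3 (heat steam 100.0→149.4 °C): 189.7 × 1.96 × 49.4 = 18368 J
Total: 36006 + 427963 + 18368 = 482337 J = 482 kJ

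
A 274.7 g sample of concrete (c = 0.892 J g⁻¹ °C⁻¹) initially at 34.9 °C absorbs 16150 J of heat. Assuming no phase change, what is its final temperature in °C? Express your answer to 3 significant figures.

ΔT = q / (m c) = 16150 / (274.7 × 0.892) = 65.91 °C
T_f = 34.9 + 65.91 = 100.81 °C

T_f = 101 °C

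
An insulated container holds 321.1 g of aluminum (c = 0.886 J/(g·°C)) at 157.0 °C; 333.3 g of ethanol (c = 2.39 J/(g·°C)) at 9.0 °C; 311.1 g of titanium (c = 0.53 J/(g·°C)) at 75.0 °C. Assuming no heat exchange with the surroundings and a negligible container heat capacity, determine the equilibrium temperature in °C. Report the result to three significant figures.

T_f = 51.5 °C

Σ mᵢcᵢ(T − Tᵢ) = 0  ⇒  T = Σ mᵢcᵢTᵢ / Σ mᵢcᵢ
Σ mᵢcᵢ = 321.1×0.886 + 333.3×2.39 + 311.1×0.53 = 1245.9646
Σ mᵢcᵢTᵢ = 284.4946×157.0 + 796.587×9.0 + 164.883×75.0 = 64201
T = 64201 / 1245.9646 = 51.53 °C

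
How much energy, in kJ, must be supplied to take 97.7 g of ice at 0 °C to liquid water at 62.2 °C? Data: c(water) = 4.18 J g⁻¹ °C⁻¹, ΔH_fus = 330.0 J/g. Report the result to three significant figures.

q = 57.6 kJ

q1 (melt at 0 °C): 97.7 × 330.0 = 32241 J
q2 (heat water 0.0→62.2 °C): 97.7 × 4.18 × 62.2 = 25402 J
Total: 32241 + 25402 = 57643 J = 57.6 kJ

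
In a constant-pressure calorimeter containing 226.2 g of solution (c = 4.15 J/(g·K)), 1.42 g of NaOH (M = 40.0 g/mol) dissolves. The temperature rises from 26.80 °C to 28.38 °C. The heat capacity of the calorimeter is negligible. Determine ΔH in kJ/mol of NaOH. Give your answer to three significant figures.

ΔH = -41.8 kJ/mol

|ΔT| = |28.38 − 26.80| = 1.58 °C
|q_surr| = (226.2 × 4.15) × 1.58 = 938.73 × 1.58 = 1483 J
n(NaOH) = 1.42 / 40.0 = 0.03550 mol
Temperature rose, so q_rxn = −|q_surr| = -1.483 kJ
ΔH = q_rxn / n = -41.77 kJ/mol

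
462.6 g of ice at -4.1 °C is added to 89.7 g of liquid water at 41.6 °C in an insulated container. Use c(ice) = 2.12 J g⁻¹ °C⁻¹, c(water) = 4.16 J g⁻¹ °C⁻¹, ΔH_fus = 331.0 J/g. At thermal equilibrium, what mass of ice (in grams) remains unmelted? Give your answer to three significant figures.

Heat to warm all ice to 0 °C: 462.6×2.12×4.1 = 4020.9 J
Heat released by water cooling to 0 °C: 89.7×4.16×41.6 = 15523 J
15523 J < 4020.9 + 462.6×331.0 = 157141.5 J, so not all ice melts; final T = 0 °C.
Heat left for melting: 15523 − 4020.9 = 11502.1 J
Mass melted = 11502.1 / 331.0 = 34.75 g
Ice remaining = 462.6 − 34.75 = 427.85 g

m_ice remaining = 428 g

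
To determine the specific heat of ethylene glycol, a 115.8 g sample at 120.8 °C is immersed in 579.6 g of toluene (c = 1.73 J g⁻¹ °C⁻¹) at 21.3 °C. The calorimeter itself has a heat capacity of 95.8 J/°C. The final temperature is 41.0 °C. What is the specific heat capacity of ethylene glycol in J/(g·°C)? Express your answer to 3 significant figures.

c = 2.34 J/(g·°C)

q_gained = (579.6 × 1.73 + 95.8) × (41.0 − 21.3) = 21640 J
q_lost = 115.8 × c × (120.8 − 41.0) = 9240.84 c
Set equal: c = 21640 / 9240.84 = 2.34 J/(g·°C)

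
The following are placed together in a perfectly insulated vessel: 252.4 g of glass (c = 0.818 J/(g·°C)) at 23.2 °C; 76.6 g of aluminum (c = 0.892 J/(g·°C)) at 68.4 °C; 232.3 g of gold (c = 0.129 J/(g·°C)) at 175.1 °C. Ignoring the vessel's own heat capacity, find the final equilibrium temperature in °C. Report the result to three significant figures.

T_f = 48.3 °C

Σ mᵢcᵢ(T − Tᵢ) = 0  ⇒  T = Σ mᵢcᵢTᵢ / Σ mᵢcᵢ
Σ mᵢcᵢ = 252.4×0.818 + 76.6×0.892 + 232.3×0.129 = 304.7571
Σ mᵢcᵢTᵢ = 206.4632×23.2 + 68.3272×68.4 + 29.9667×175.1 = 14711
T = 14711 / 304.7571 = 48.27 °C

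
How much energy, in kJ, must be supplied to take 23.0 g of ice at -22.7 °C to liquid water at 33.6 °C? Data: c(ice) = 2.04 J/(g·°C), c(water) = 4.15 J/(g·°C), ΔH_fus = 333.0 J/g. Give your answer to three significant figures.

q = 11.9 kJ

q1 (heat ice -22.7→0.0 °C): 23.0 × 2.04 × 22.7 = 1065 J
q2 (melt at 0 °C): 23.0 × 333.0 = 7659 J
q3 (heat water 0.0→33.6 °C): 23.0 × 4.15 × 33.6 = 3207 J
Total: 1065 + 7659 + 3207 = 11931 J = 11.9 kJ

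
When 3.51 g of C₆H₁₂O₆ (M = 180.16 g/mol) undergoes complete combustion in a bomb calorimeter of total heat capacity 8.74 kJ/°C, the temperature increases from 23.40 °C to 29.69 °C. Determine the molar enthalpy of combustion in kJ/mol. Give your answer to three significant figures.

ΔT = 29.69 − 23.40 = 6.29 °C
q_cal = C_cal × ΔT = 8.74 × 6.29 = 54.9746 kJ
n = 3.51 / 180.16 = 0.01948 mol
q_rxn = −q_cal = -54.9746 kJ
ΔH = -54.9746 / 0.01948 = -2822 kJ/mol

ΔH = -2820 kJ/mol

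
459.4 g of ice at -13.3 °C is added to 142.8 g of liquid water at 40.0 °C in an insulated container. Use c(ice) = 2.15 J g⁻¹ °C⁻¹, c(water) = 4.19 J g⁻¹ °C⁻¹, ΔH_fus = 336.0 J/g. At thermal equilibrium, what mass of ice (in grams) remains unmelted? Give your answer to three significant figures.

Heat to warm all ice to 0 °C: 459.4×2.15×13.3 = 13137 J
Heat released by water cooling to 0 °C: 142.8×4.19×40.0 = 23933 J
23933 J < 13137 + 459.4×336.0 = 167495.4 J, so not all ice melts; final T = 0 °C.
Heat left for melting: 23933 − 13137 = 10796 J
Mass melted = 10796 / 336.0 = 32.13 g
Ice remaining = 459.4 − 32.13 = 427.27 g

m_ice remaining = 427 g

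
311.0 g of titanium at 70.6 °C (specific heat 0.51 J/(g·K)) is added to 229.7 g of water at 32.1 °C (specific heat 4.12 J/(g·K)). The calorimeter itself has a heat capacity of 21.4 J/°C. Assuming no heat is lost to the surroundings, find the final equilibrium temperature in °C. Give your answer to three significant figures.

Heat lost by titanium = heat gained by water + calorimeter.
(311.0)(0.51)(70.6 − T) = [(229.7)(4.12) + 21.4](T − 32.1)
158.61 (70.6 − T) = 967.764 (T − 32.1)
11198 − 158.61 T = 967.764 T − 31065
42263 = 1126.374 T
T = 37.52 °C

T_f = 37.5 °C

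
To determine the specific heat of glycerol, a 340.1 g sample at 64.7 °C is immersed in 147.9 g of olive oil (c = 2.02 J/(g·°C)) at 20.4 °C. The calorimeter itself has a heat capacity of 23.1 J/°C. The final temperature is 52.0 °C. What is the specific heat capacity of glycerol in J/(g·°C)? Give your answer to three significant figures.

q_gained = (147.9 × 2.02 + 23.1) × (52.0 − 20.4) = 10170 J
q_lost = 340.1 × c × (64.7 − 52.0) = 4319.27 c
Set equal: c = 10170 / 4319.27 = 2.35 J/(g·°C)

c = 2.35 J/(g·°C)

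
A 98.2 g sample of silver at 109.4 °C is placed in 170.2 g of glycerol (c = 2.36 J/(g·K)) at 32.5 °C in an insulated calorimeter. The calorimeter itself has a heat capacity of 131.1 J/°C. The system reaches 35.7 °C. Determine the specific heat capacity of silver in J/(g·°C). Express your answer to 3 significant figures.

q_gained = (170.2 × 2.36 + 131.1) × (35.7 − 32.5) = 1705 J
q_lost = 98.2 × c × (109.4 − 35.7) = 7237.34 c
Set equal: c = 1705 / 7237.34 = 0.236 J/(g·°C)

c = 0.236 J/(g·°C)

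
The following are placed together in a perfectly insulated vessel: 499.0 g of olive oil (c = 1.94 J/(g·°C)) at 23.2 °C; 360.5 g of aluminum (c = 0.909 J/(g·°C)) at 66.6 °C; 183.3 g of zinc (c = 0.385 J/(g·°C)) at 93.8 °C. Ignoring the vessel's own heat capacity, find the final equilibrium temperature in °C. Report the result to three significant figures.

T_f = 37.3 °C

Σ mᵢcᵢ(T − Tᵢ) = 0  ⇒  T = Σ mᵢcᵢTᵢ / Σ mᵢcᵢ
Σ mᵢcᵢ = 499.0×1.94 + 360.5×0.909 + 183.3×0.385 = 1366.3250
Σ mᵢcᵢTᵢ = 968.06×23.2 + 327.6945×66.6 + 70.5705×93.8 = 50903
T = 50903 / 1366.3250 = 37.26 °C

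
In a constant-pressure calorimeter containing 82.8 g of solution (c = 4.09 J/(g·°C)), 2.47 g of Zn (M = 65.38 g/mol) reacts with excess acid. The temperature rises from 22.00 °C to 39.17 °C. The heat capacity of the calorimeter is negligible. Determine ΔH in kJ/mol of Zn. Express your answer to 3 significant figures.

ΔH = -154 kJ/mol

|ΔT| = |39.17 − 22.00| = 17.17 °C
|q_surr| = (82.8 × 4.09) × 17.17 = 338.652 × 17.17 = 5815 J
n(Zn) = 2.47 / 65.38 = 0.03778 mol
Temperature rose, so q_rxn = −|q_surr| = -5.815 kJ
ΔH = q_rxn / n = -153.9 kJ/mol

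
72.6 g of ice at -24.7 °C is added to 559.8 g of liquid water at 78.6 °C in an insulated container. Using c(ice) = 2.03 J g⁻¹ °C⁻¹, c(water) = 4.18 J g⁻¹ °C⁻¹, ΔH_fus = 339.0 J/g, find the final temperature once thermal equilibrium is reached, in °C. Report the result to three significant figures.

Heat to bring ice to 0 °C and melt it: q₁ = 72.6×2.03×24.7 + 72.6×339.0 = 28252 J
Heat the water can supply cooling to 0 °C: 559.8×4.18×78.6 = 183921 J > q₁, so all ice melts.
Energy balance: 559.8×4.18×(78.6 − T) = 28252 + 72.6×4.18×(T − 0)
2339.964(78.6 − T) = 28252 + 303.468 T
183921 − 28252 = 2643.432 T
T = 155669 / 2643.432 = 58.89 °C

T_f = 58.9 °C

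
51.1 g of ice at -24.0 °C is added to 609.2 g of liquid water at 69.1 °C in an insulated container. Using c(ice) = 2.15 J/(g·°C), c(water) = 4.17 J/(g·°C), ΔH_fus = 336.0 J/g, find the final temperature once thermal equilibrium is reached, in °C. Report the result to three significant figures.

T_f = 56.6 °C

Heat to bring ice to 0 °C and melt it: q₁ = 51.1×2.15×24.0 + 51.1×336.0 = 19806 J
Heat the water can supply cooling to 0 °C: 609.2×4.17×69.1 = 175539 J > q₁, so all ice melts.
Energy balance: 609.2×4.17×(69.1 − T) = 19806 + 51.1×4.17×(T − 0)
2540.364(69.1 − T) = 19806 + 213.087 T
175539 − 19806 = 2753.451 T
T = 155733 / 2753.451 = 56.56 °C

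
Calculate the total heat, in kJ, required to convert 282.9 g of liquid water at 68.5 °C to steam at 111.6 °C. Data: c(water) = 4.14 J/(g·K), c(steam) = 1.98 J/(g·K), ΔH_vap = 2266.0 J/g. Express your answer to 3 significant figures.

q1 (heat water 68.5→100.0 °C): 282.9 × 4.14 × 31.5 = 36893 J
q2 (vaporize at 100 °C): 282.9 × 2266.0 = 641051 J
q3 (heat steam 100.0→111.6 °C): 282.9 × 1.98 × 11.6 = 6498 J
Total: 36893 + 641051 + 6498 = 684442 J = 684 kJ

q = 684 kJ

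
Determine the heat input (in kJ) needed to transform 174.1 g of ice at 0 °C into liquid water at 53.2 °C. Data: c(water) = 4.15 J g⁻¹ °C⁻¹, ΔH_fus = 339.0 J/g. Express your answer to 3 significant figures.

q = 97.5 kJ

q1 (melt at 0 °C): 174.1 × 339.0 = 59020 J
q2 (heat water 0.0→53.2 °C): 174.1 × 4.15 × 53.2 = 38438 J
Total: 59020 + 38438 = 97458 J = 97.5 kJ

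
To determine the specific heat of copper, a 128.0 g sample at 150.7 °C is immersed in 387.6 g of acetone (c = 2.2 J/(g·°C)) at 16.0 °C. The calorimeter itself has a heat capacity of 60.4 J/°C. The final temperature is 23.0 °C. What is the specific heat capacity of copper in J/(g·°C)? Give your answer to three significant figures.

c = 0.391 J/(g·°C)

q_gained = (387.6 × 2.2 + 60.4) × (23.0 − 16.0) = 6392 J
q_lost = 128.0 × c × (150.7 − 23.0) = 16345.6 c
Set equal: c = 6392 / 16345.6 = 0.391 J/(g·°C)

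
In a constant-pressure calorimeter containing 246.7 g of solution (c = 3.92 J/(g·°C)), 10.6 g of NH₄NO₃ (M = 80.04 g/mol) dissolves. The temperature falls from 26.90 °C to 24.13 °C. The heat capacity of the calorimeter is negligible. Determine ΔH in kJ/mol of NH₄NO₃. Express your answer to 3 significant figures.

|ΔT| = |24.13 − 26.90| = 2.77 °C
|q_surr| = (246.7 × 3.92) × 2.77 = 967.064 × 2.77 = 2679 J
n(NH₄NO₃) = 10.6 / 80.04 = 0.1324 mol
Temperature fell, so q_rxn = +|q_surr| = 2.679 kJ
ΔH = q_rxn / n = 20.23 kJ/mol

ΔH = 20.2 kJ/mol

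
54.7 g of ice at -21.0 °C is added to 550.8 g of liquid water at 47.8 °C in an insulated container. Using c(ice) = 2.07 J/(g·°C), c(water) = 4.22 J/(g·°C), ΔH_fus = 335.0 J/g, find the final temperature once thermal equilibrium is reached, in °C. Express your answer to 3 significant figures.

T_f = 35.4 °C

Heat to bring ice to 0 °C and melt it: q₁ = 54.7×2.07×21.0 + 54.7×335.0 = 20702 J
Heat the water can supply cooling to 0 °C: 550.8×4.22×47.8 = 111105 J > q₁, so all ice melts.
Energy balance: 550.8×4.22×(47.8 − T) = 20702 + 54.7×4.22×(T − 0)
2324.376(47.8 − T) = 20702 + 230.834 T
111105 − 20702 = 2555.210 T
T = 90403 / 2555.210 = 35.38 °C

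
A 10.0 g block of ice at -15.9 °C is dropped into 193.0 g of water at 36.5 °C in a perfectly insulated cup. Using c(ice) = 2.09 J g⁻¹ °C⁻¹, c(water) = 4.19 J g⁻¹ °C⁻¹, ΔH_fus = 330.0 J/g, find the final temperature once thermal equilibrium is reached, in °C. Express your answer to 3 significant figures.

T_f = 30.4 °C

Heat to bring ice to 0 °C and melt it: q₁ = 10.0×2.09×15.9 + 10.0×330.0 = 3632.3 J
Heat the water can supply cooling to 0 °C: 193.0×4.19×36.5 = 29516.5 J > q₁, so all ice melts.
Energy balance: 193.0×4.19×(36.5 − T) = 3632.3 + 10.0×4.19×(T − 0)
808.67(36.5 − T) = 3632.3 + 41.9 T
29516.5 − 3632.3 = 850.57 T
T = 25884.2 / 850.57 = 30.43 °C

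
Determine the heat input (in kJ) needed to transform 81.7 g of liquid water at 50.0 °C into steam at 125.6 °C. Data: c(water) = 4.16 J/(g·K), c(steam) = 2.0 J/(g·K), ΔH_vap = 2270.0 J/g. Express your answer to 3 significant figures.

q1 (heat water 50.0→100.0 °C): 81.7 × 4.16 × 50.0 = 16994 J
q2 (vaporize at 100 °C): 81.7 × 2270.0 = 185459 J
q3 (heat steam 100.0→125.6 °C): 81.7 × 2.0 × 25.6 = 4183 J
Total: 16994 + 185459 + 4183 = 206636 J = 207 kJ

q = 207 kJ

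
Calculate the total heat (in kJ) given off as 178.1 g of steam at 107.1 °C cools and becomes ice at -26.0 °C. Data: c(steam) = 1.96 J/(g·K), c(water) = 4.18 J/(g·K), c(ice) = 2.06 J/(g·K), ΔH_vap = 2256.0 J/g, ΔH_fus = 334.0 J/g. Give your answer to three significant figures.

q = 548 kJ

q1 (cool steam 107.1→100 °C): 178.1 × 1.96 × 7.1 = 2478 J
q2 (condense at 100 °C): 178.1 × 2256.0 = 401794 J
q3 (cool water 100→0 °C): 178.1 × 4.18 × 100.0 = 74446 J
q4 (freeze at 0 °C): 178.1 × 334.0 = 59485 J
q5 (cool ice 0→-26.0 °C): 178.1 × 2.06 × 26.0 = 9539 J
Total: 2478 + 401794 + 74446 + 59485 + 9539 = 547742 J = 548 kJ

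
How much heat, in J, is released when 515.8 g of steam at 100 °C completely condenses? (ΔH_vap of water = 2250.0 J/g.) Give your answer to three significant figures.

q = 1160000 J

q = m × ΔH_vap = 515.8 × 2250.0 = 1161000 J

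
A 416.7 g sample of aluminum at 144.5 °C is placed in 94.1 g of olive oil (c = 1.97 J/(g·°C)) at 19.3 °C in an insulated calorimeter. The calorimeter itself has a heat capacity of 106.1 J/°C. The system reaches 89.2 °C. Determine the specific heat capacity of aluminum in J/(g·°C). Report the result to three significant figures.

q_gained = (94.1 × 1.97 + 106.1) × (89.2 − 19.3) = 20370 J
q_lost = 416.7 × c × (144.5 − 89.2) = 23043.51 c
Set equal: c = 20370 / 23043.51 = 0.884 J/(g·°C)

c = 0.884 J/(g·°C)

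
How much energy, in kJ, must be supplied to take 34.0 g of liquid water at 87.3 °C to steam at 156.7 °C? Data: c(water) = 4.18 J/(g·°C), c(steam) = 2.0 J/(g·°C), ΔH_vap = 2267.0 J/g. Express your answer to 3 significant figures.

q = 82.7 kJ

q1 (heat water 87.3→100.0 °C): 34.0 × 4.18 × 12.7 = 1805 J
q2 (vaporize at 100 °C): 34.0 × 2267.0 = 77078 J
q3 (heat steam 100.0→156.7 °C): 34.0 × 2.0 × 56.7 = 3856 J
Total: 1805 + 77078 + 3856 = 82739 J = 82.7 kJ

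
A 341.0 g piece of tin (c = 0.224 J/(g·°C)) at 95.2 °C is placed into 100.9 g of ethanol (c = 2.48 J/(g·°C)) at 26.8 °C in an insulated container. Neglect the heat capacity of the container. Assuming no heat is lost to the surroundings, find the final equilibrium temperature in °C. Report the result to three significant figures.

T_f = 42.8 °C

Heat lost by tin = heat gained by ethanol.
(341.0)(0.224)(95.2 − T) = (100.9)(2.48)(T − 26.8)
76.384 (95.2 − T) = 250.232 (T − 26.8)
7271.8 − 76.384 T = 250.232 T − 6706.2
13978.0 = 326.616 T
T = 42.80 °C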